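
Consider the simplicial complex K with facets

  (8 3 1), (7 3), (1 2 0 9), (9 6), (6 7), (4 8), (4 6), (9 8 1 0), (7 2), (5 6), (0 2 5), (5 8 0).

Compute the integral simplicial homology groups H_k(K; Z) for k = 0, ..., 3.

We work with the vertex ordering 0 < 1 < 2 < 3 < 4 < 5 < 6 < 7 < 8 < 9. The simplices of K, each written with vertices in increasing order, are:

  0-simplices (10): [0], [1], [2], [3], [4], [5], [6], [7], [8], [9]
  1-simplices (21): [0,1], [0,2], [0,5], [0,8], [0,9], [1,2], [1,3], [1,8], [1,9], [2,5], [2,7], [2,9], [3,7], [3,8], [4,6], [4,8], [5,6], [5,8], [6,7], [6,9], [8,9]
  2-simplices (10): [0,1,2], [0,1,8], [0,1,9], [0,2,5], [0,2,9], [0,5,8], [0,8,9], [1,2,9], [1,3,8], [1,8,9]
  3-simplices (2): [0,1,2,9], [0,1,8,9]

so the chain groups are C_0 ≅ Z^10, C_1 ≅ Z^21, C_2 ≅ Z^10, C_3 ≅ Z^2.

Boundary ∂_1: C_1 → C_0 maps an edge to its endpoints' difference, ∂[p,q] = q − p. For instance
  ∂[2,9] = [9] − [2].
As a 10×21 matrix over Z this has rank 9, with invariant factors (1,1,1,1,1,1,1,1,1).

Boundary ∂_2: C_2 → C_1 maps a triangle to the signed sum of its edges. For instance
  ∂[1,2,9] = [2,9] − [1,9] + [1,2],
  ∂[0,1,8] = [1,8] − [0,8] + [0,1].
The 21×10 boundary matrix has rank 8 and Smith normal form diag(1,1,1,1,1,1,1,1).

∂_3: C_3 → C_2 sends each 3-simplex σ to the alternating sum Σ_i (−1)^i (σ with its i-th vertex removed). For instance
  ∂[0,1,2,9] = [1,2,9] − [0,2,9] + [0,1,9] − [0,1,2],
  ∂[0,1,8,9] = [1,8,9] − [0,8,9] + [0,1,9] − [0,1,8].
The resulting 10×2 matrix has rank 2, and its Smith normal form has invariant factors (1,1).

Computing H_k = (kernel of ∂_k) / (image of ∂_{k+1}):

  H_0: rank C_0 − rank ∂_1 = 10 − 9 = 1, and the invariant factors of ∂_1 are all 1, so H_0 = Z.
  H_1: rank ker ∂_1 − rank ∂_2 = (21 − 9) − 8 = 4, and the invariant factors of ∂_2 are all 1, so H_1 = Z^4.
  H_2: rank ker ∂_2 − rank ∂_3 = (10 − 8) − 2 = 0, and the invariant factors of ∂_3 are all 1, so H_2 = 0.
  H_3: rank ker ∂_3 − rank ∂_4 = (2 − 2) − 0 = 0, and there is no ∂_4, so H_3 = 0.

H_0 ≅ Z,  H_1 ≅ Z^4,  H_2 = 0,  H_3 = 0.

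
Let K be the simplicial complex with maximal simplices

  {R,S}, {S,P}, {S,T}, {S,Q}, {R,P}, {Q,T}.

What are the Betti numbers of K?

b_0 = 1, b_1 = 2.

Take the total order P < Q < R < S < T on the vertex set. Then K (dimension 1) consists of the simplices:

  0-simplices (5): P, Q, R, S, T
  1-simplices (6): PR, PS, QS, QT, RS, ST

Hence C_0 ≅ Z^5, C_1 ≅ Z^6.

∂_1: C_1 → C_0 maps an edge to its endpoints' difference, ∂[p,q] = q − p. For instance
  ∂QS = S − Q.
The resulting 5×6 matrix has rank 4, and its Smith normal form has invariant factors (1,1,1,1).

Now H_k = ker ∂_k / im ∂_{k+1}, so:

  H_0: rank C_0 − rank ∂_1 = 5 − 4 = 1, and the invariant factors of ∂_1 are all 1, so H_0 = Z.
  H_1: rank ker ∂_1 − rank ∂_2 = (6 − 4) − 0 = 2, and there is no ∂_2, so H_1 = Z^2.

As a check, the Euler characteristic is 5 − 6 = -1, which agrees with 1 − 2 = -1.

Hence the Betti numbers are b_0 = 1, b_1 = 2.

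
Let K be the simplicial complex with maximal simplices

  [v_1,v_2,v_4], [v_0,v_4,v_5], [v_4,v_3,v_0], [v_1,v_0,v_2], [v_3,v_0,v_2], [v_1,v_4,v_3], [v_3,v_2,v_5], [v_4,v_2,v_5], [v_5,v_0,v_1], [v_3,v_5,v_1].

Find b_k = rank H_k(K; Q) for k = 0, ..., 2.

b_0 = 1, b_1 = 0, b_2 = 0.

Order the vertices as v_0 < v_1 < v_2 < v_3 < v_4 < v_5. Listing each simplex with vertices in this order, K has dimension 2 with simplices:

  0-simplices (6): [v_0], [v_1], [v_2], [v_3], [v_4], [v_5]
  1-simplices (15): (15 of them)
  2-simplices (10): [v_0,v_1,v_2], [v_0,v_1,v_5], [v_0,v_2,v_3], [v_0,v_3,v_4], [v_0,v_4,v_5], [v_1,v_2,v_4], [v_1,v_3,v_4], [v_1,v_3,v_5], [v_2,v_3,v_5], [v_2,v_4,v_5]

so the chain groups are C_0 ≅ Z^6, C_1 ≅ Z^15, C_2 ≅ Z^10.

Boundary ∂_1: C_1 → C_0 is given by ∂[p,q] = [q] − [p]. For instance
  ∂[v_2,v_3] = [v_3] − [v_2].
The 6×15 boundary matrix has rank 5 and Smith normal form diag(1,1,1,1,1).

Boundary ∂_2: C_2 → C_1 sends each 2-simplex [p,q,r] to [q,r] − [p,r] + [p,q]. For instance
  ∂[v_0,v_1,v_5] = [v_1,v_5] − [v_0,v_5] + [v_0,v_1],
  ∂[v_1,v_3,v_4] = [v_3,v_4] − [v_1,v_4] + [v_1,v_3].
This gives a 15×10 integer matrix of rank 10; reducing to Smith normal form yields diagonal entries (1,1,1,1,1,1,1,1,1,2).

Now H_k = ker ∂_k / im ∂_{k+1}, so:

  H_0: rank C_0 − rank ∂_1 = 6 − 5 = 1, and the invariant factors of ∂_1 are all 1, so H_0 ≅ Z.
  H_1: rank ker ∂_1 − rank ∂_2 = (15 − 5) − 10 = 0, and ∂_2 has invariant factor 2 > 1, so H_1 ≅ Z/2.
  H_2: rank ker ∂_2 − rank ∂_3 = (10 − 10) − 0 = 0, and there is no ∂_3, so H_2 ≅ 0.

(K is a triangulation of the real projective plane RP^2.)

Hence the Betti numbers are b_0 = 1, b_1 = 0, b_2 = 0.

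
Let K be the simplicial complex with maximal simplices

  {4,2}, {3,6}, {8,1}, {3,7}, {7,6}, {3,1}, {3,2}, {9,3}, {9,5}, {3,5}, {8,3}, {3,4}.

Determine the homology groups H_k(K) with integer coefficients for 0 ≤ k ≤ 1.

Order the vertices as 1 < 2 < 3 < 4 < 5 < 6 < 7 < 8 < 9. Listing each simplex with vertices in this order, K has dimension 1 with simplices:

  0-simplices (9): [1], [2], [3], [4], [5], [6], [7], [8], [9]
  1-simplices (12): [1,3], [1,8], [2,3], [2,4], [3,4], [3,5], [3,6], [3,7], [3,8], [3,9], [5,9], [6,7]

Hence C_0 ≅ Z^9, C_1 ≅ Z^12.

Boundary ∂_1: C_1 → C_0 is given by ∂[p,q] = [q] − [p].
As a 9×12 matrix over Z this has rank 8, with invariant factors (1,1,1,1,1,1,1,1).

Now H_k = ker ∂_k / im ∂_{k+1}, so:

  H_0: rank C_0 − rank ∂_1 = 9 − 8 = 1, and the invariant factors of ∂_1 are all 1, so H_0 = Z.
  H_1: rank ker ∂_1 − rank ∂_2 = (12 − 8) − 0 = 4, and there is no ∂_2, so H_1 = Z^4.

As a check, the Euler characteristic is 9 − 12 = -3, which agrees with 1 − 4 = -3.
(K is a triangulation of a wedge of 4 circles.)

H_0 ≅ Z,  H_1 ≅ Z^4.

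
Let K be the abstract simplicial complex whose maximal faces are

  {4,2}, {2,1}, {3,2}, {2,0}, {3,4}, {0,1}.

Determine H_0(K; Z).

H_0 = Z.

Order the vertices as 0 < 1 < 2 < 3 < 4. Listing each simplex with vertices in this order, K has dimension 1 with simplices:

  0-simplices (5): [0], [1], [2], [3], [4]
  1-simplices (6): [0,1], [0,2], [1,2], [2,3], [2,4], [3,4]

so the chain groups are C_0 ≅ Z^5, C_1 ≅ Z^6.

The boundary map ∂_1: C_1 → C_0 maps an edge to its endpoints' difference, ∂[p,q] = q − p.
This gives a 5×6 integer matrix of rank 4; reducing to Smith normal form yields diagonal entries (1,1,1,1).

Now H_k = ker ∂_k / im ∂_{k+1}, so:

  H_0: rank C_0 − rank ∂_1 = 5 − 4 = 1, and the invariant factors of ∂_1 are all 1, so H_0 = Z.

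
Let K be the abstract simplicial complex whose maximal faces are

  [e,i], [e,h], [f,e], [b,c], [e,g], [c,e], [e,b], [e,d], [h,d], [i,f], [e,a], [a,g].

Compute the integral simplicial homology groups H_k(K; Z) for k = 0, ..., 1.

H_0 = Z,  H_1 = Z^4.

We work with the vertex ordering a < b < c < d < e < f < g < h < i. The simplices of K, each written with vertices in increasing order, are:

  0-simplices (9): a, b, c, d, e, f, g, h, i
  1-simplices (12): ae, ag, bc, be, ce, de, dh, ef, eg, eh, ei, fi

giving chain groups C_0 ≅ Z^9, C_1 ≅ Z^12.

Boundary ∂_1: C_1 → C_0 is given by ∂[p,q] = [q] − [p]. For instance
  ∂ce = e − c.
This gives a 9×12 integer matrix of rank 8; reducing to Smith normal form yields diagonal entries (1,1,1,1,1,1,1,1).

From H_k ≅ ker(∂_k) / im(∂_{k+1}) we obtain:

  H_0: rank C_0 − rank ∂_1 = 9 − 8 = 1, and the invariant factors of ∂_1 are all 1, so H_0 = Z.
  H_1: rank ker ∂_1 − rank ∂_2 = (12 − 8) − 0 = 4, and there is no ∂_2, so H_1 = Z^4.

(K is a triangulation of a wedge of 4 circles.)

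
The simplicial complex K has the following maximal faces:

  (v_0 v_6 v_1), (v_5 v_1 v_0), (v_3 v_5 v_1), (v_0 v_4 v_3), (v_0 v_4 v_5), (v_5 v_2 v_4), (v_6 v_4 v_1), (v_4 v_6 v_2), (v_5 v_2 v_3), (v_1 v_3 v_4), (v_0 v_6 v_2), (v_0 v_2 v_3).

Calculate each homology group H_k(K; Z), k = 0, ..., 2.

H_0 ≅ Z,  H_1 ≅ Z/2,  H_2 = 0.

We work with the vertex ordering v_0 < v_1 < v_2 < v_3 < v_4 < v_5 < v_6. The simplices of K, each written with vertices in increasing order, are:

  0-simplices (7): [v_0], [v_1], [v_2], [v_3], [v_4], [v_5], [v_6]
  1-simplices (18): (18 of them)
  2-simplices (12): (12 of them)

so the chain groups are C_0 ≅ Z^7, C_1 ≅ Z^18, C_2 ≅ Z^12.

Boundary ∂_1: C_1 → C_0 is given by ∂[p,q] = [q] − [p]. For instance
  ∂[v_1,v_4] = [v_4] − [v_1].
This gives a 7×18 integer matrix of rank 6; reducing to Smith normal form yields diagonal entries (1,1,1,1,1,1).

Boundary ∂_2: C_2 → C_1 maps a triangle to the signed sum of its edges. For instance
  ∂[v_0,v_1,v_6] = [v_1,v_6] − [v_0,v_6] + [v_0,v_1],
  ∂[v_1,v_3,v_5] = [v_3,v_5] − [v_1,v_5] + [v_1,v_3].
This gives a 18×12 integer matrix of rank 12; reducing to Smith normal form yields diagonal entries (1,1,1,1,1,1,1,1,1,1,1,2).

Computing H_k = (kernel of ∂_k) / (image of ∂_{k+1}):

  H_0: rank C_0 − rank ∂_1 = 7 − 6 = 1, and the invariant factors of ∂_1 are all 1, so H_0 ≅ Z.
  H_1: rank ker ∂_1 − rank ∂_2 = (18 − 6) − 12 = 0, and ∂_2 has invariant factor 2 > 1, so H_1 ≅ Z/2.
  H_2: rank ker ∂_2 − rank ∂_3 = (12 − 12) − 0 = 0, and there is no ∂_3, so H_2 ≅ 0.

(K is a triangulation of the real projective plane RP^2.)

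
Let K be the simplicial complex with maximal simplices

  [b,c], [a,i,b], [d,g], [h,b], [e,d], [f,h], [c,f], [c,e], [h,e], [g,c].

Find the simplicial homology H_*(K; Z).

H_0 ≅ Z,  H_1 ≅ Z^3,  H_2 = 0.

Fix the vertex order a < b < c < d < e < f < g < h < i and write every simplex with vertices in increasing order. Then dim K = 2 and the simplices of K are:

  0-simplices (9): a, b, c, d, e, f, g, h, i
  1-simplices (12): ab, ai, bc, bh, bi, ce, cf, cg, de, dg, eh, fh
  2-simplices (1): abi

so the chain groups are C_0 ≅ Z^9, C_1 ≅ Z^12, C_2 ≅ Z^1.

The boundary map ∂_1: C_1 → C_0 sends each edge [p,q] (with p < q) to q − p. For instance
  ∂bh = h − b.
As a 9×12 matrix over Z this has rank 8, with invariant factors (1,1,1,1,1,1,1,1).

The boundary map ∂_2: C_2 → C_1 maps a triangle to the signed sum of its edges. For instance
  ∂abi = bi − ai + ab.
The resulting 12×1 matrix has rank 1, and its Smith normal form has invariant factors (1).

Computing H_k = (kernel of ∂_k) / (image of ∂_{k+1}):

  H_0: rank C_0 − rank ∂_1 = 9 − 8 = 1, and the invariant factors of ∂_1 are all 1, so H_0 = Z.
  H_1: rank ker ∂_1 − rank ∂_2 = (12 − 8) − 1 = 3, and the invariant factors of ∂_2 are all 1, so H_1 = Z^3.
  H_2: rank ker ∂_2 − rank ∂_3 = (1 − 1) − 0 = 0, and there is no ∂_3, so H_2 = 0.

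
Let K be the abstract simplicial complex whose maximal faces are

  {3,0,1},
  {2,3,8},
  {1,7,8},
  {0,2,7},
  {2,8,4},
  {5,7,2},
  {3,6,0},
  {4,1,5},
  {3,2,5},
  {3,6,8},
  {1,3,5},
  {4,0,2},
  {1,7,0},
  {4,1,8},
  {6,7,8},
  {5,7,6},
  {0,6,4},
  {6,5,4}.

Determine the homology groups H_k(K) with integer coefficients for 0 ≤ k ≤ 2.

H_0 ≅ Z,  H_1 ≅ Z^2,  H_2 ≅ Z.

Order the vertices as 0 < 1 < 2 < 3 < 4 < 5 < 6 < 7 < 8. Listing each simplex with vertices in this order, K has dimension 2 with simplices:

  0-simplices (9): [0], [1], [2], [3], [4], [5], [6], [7], [8]
  1-simplices (27): (27 of them)
  2-simplices (18): [0,1,3], [0,1,7], [0,2,4], [0,2,7], [0,3,6], [0,4,6], [1,3,5], [1,4,5], [1,4,8], [1,7,8], [2,3,5], [2,3,8], [2,4,8], [2,5,7], [3,6,8], [4,5,6], [5,6,7], [6,7,8]

Hence C_0 ≅ Z^9, C_1 ≅ Z^27, C_2 ≅ Z^18.

∂_1: C_1 → C_0 maps an edge to its endpoints' difference, ∂[p,q] = q − p. For instance
  ∂[3,6] = [6] − [3].
The resulting 9×27 matrix has rank 8, and its Smith normal form has invariant factors (1,1,1,1,1,1,1,1).

∂_2: C_2 → C_1 acts by ∂[p,q,r] = [q,r] − [p,r] + [p,q]. For instance
  ∂[0,1,7] = [1,7] − [0,7] + [0,1],
  ∂[0,2,4] = [2,4] − [0,4] + [0,2].
The resulting 27×18 matrix has rank 17, and its Smith normal form has invariant factors (1,1,1,1,1,1,1,1,1,1,1,1,1,1,1,1,1).

Now H_k = ker ∂_k / im ∂_{k+1}, so:

  H_0: rank C_0 − rank ∂_1 = 9 − 8 = 1, and the invariant factors of ∂_1 are all 1, so H_0 = Z.
  H_1: rank ker ∂_1 − rank ∂_2 = (27 − 8) − 17 = 2, and the invariant factors of ∂_2 are all 1, so H_1 = Z^2.
  H_2: rank ker ∂_2 − rank ∂_3 = (18 − 17) − 0 = 1, and there is no ∂_3, so H_2 = Z.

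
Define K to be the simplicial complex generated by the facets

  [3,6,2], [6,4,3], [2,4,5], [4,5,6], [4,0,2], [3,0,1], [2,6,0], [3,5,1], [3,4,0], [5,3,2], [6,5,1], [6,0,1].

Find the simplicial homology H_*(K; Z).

Order the vertices as 0 < 1 < 2 < 3 < 4 < 5 < 6. Listing each simplex with vertices in this order, K has dimension 2 with simplices:

  0-simplices (7): [0], [1], [2], [3], [4], [5], [6]
  1-simplices (18): [0,1], [0,2], [0,3], [0,4], [0,6], [1,3], [1,5], [1,6], [2,3], [2,4], [2,5], [2,6], [3,4], [3,5], [3,6], [4,5], [4,6], [5,6]
  2-simplices (12): [0,1,3], [0,1,6], [0,2,4], [0,2,6], [0,3,4], [1,3,5], [1,5,6], [2,3,5], [2,3,6], [2,4,5], [3,4,6], [4,5,6]

Hence C_0 ≅ Z^7, C_1 ≅ Z^18, C_2 ≅ Z^12.

The boundary map ∂_1: C_1 → C_0 maps an edge to its endpoints' difference, ∂[p,q] = q − p.
The resulting 7×18 matrix has rank 6, and its Smith normal form has invariant factors (1,1,1,1,1,1).

∂_2: C_2 → C_1 sends each 2-simplex [p,q,r] to [q,r] − [p,r] + [p,q]. For instance
  ∂[1,5,6] = [5,6] − [1,6] + [1,5],
  ∂[0,2,6] = [2,6] − [0,6] + [0,2].
This gives a 18×12 integer matrix of rank 12; reducing to Smith normal form yields diagonal entries (1,1,1,1,1,1,1,1,1,1,1,2).

Reading off H_k = ker ∂_k / im ∂_{k+1}:

  H_0: rank C_0 − rank ∂_1 = 7 − 6 = 1, and the invariant factors of ∂_1 are all 1, so H_0 = Z.
  H_1: rank ker ∂_1 − rank ∂_2 = (18 − 6) − 12 = 0, and ∂_2 has invariant factor 2 > 1, so H_1 = Z_2.
  H_2: rank ker ∂_2 − rank ∂_3 = (12 − 12) − 0 = 0, and there is no ∂_3, so H_2 = 0.

As a check, the Euler characteristic is 7 − 18 + 12 = 1, which agrees with 1 − 0 + 0 = 1.
(K is a triangulation of the real projective plane RP^2.)

H_0 ≅ Z,  H_1 ≅ Z_2,  H_2 = 0.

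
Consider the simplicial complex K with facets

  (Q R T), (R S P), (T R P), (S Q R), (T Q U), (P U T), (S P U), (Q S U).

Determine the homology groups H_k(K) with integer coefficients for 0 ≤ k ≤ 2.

H_0 = Z,  H_1 = 0,  H_2 = Z.

We work with the vertex ordering P < Q < R < S < T < U. The simplices of K, each written with vertices in increasing order, are:

  0-simplices (6): P, Q, R, S, T, U
  1-simplices (12): PR, PS, PT, PU, QR, QS, QT, QU, RS, RT, SU, TU
  2-simplices (8): PRS, PRT, PSU, PTU, QRS, QRT, QSU, QTU

Hence C_0 ≅ Z^6, C_1 ≅ Z^12, C_2 ≅ Z^8.

The boundary map ∂_1: C_1 → C_0 maps an edge to its endpoints' difference, ∂[p,q] = q − p.
As a 6×12 matrix over Z this has rank 5, with invariant factors (1,1,1,1,1).

The boundary map ∂_2: C_2 → C_1 maps a triangle to the signed sum of its edges. For instance
  ∂PRT = RT − PT + PR,
  ∂PRS = RS − PS + PR.
The resulting 12×8 matrix has rank 7, and its Smith normal form has invariant factors (1,1,1,1,1,1,1).

Now H_k = ker ∂_k / im ∂_{k+1}, so:

  H_0: rank C_0 − rank ∂_1 = 6 − 5 = 1, and the invariant factors of ∂_1 are all 1, so H_0 ≅ Z.
  H_1: rank ker ∂_1 − rank ∂_2 = (12 − 5) − 7 = 0, and the invariant factors of ∂_2 are all 1, so H_1 ≅ 0.
  H_2: rank ker ∂_2 − rank ∂_3 = (8 − 7) − 0 = 1, and there is no ∂_3, so H_2 ≅ Z.

As a check, the Euler characteristic is 6 − 12 + 8 = 2, which agrees with 1 − 0 + 1 = 2.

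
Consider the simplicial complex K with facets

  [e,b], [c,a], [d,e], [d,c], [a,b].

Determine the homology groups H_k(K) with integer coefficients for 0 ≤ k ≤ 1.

H_0 ≅ Z,  H_1 ≅ Z.

K has 5 vertices, 5 edges.
rank ∂_0 = 0, rank ∂_1 = 4 ⇒ b_0 = 5 − 0 − 4 = 1; all invariant factors of ∂_1 are 1 so no torsion. So H_0 = Z.
rank ∂_1 = 4, rank ∂_2 = 0 ⇒ b_1 = 5 − 4 − 0 = 1. So H_1 = Z.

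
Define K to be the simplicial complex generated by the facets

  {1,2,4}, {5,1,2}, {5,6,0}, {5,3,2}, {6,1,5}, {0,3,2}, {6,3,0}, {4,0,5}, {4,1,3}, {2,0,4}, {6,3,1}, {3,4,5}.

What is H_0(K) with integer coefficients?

H_0 = Z.

Order the vertices as 0 < 1 < 2 < 3 < 4 < 5 < 6. Listing each simplex with vertices in this order, K has dimension 2 with simplices:

  0-simplices (7): [0], [1], [2], [3], [4], [5], [6]
  1-simplices (18): [0,2], [0,3], [0,4], [0,5], [0,6], [1,2], [1,3], [1,4], [1,5], [1,6], [2,3], [2,4], [2,5], [3,4], [3,5], [3,6], [4,5], [5,6]
  2-simplices (12): [0,2,3], [0,2,4], [0,3,6], [0,4,5], [0,5,6], [1,2,4], [1,2,5], [1,3,4], [1,3,6], [1,5,6], [2,3,5], [3,4,5]

so the chain groups are C_0 ≅ Z^7, C_1 ≅ Z^18, C_2 ≅ Z^12.

Boundary ∂_1: C_1 → C_0 sends each edge [p,q] (with p < q) to q − p.
This gives a 7×18 integer matrix of rank 6; reducing to Smith normal form yields diagonal entries (1,1,1,1,1,1).

Boundary ∂_2: C_2 → C_1 acts by ∂[p,q,r] = [q,r] − [p,r] + [p,q]. For instance
  ∂[0,2,4] = [2,4] − [0,4] + [0,2],
  ∂[1,3,4] = [3,4] − [1,4] + [1,3].
The 18×12 boundary matrix has rank 12 and Smith normal form diag(1,1,1,1,1,1,1,1,1,1,1,2).

From H_k ≅ ker(∂_k) / im(∂_{k+1}) we obtain:

  H_0: rank C_0 − rank ∂_1 = 7 − 6 = 1, and the invariant factors of ∂_1 are all 1, so H_0 = Z.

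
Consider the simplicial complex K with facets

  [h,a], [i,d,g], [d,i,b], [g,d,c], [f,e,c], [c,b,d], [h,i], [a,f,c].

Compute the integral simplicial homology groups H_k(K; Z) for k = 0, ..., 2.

H_0 = Z,  H_1 = Z,  H_2 = 0.

K has 9 vertices, 15 edges, 6 triangles.
rank ∂_0 = 0, rank ∂_1 = 8 ⇒ b_0 = 9 − 0 − 8 = 1; all invariant factors of ∂_1 are 1 so no torsion. So H_0 ≅ Z.
rank ∂_1 = 8, rank ∂_2 = 6 ⇒ b_1 = 15 − 8 − 6 = 1; all invariant factors of ∂_2 are 1 so no torsion. So H_1 ≅ Z.
rank ∂_2 = 6, rank ∂_3 = 0 ⇒ b_2 = 6 − 6 − 0 = 0. So H_2 ≅ 0.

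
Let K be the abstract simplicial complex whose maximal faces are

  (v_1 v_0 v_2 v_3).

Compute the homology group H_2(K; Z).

H_2 = 0.

Take the total order v_0 < v_1 < v_2 < v_3 on the vertex set. Then K (dimension 3) consists of the simplices:

  0-simplices (4): [v_0], [v_1], [v_2], [v_3]
  1-simplices (6): [v_0,v_1], [v_0,v_2], [v_0,v_3], [v_1,v_2], [v_1,v_3], [v_2,v_3]
  2-simplices (4): [v_0,v_1,v_2], [v_0,v_1,v_3], [v_0,v_2,v_3], [v_1,v_2,v_3]
  3-simplices (1): [v_0,v_1,v_2,v_3]

so the chain groups are C_0 ≅ Z^4, C_1 ≅ Z^6, C_2 ≅ Z^4, C_3 ≅ Z^1.

The boundary map ∂_1: C_1 → C_0 sends each edge [p,q] (with p < q) to q − p. For instance
  ∂[v_0,v_2] = [v_2] − [v_0].
The 4×6 boundary matrix has rank 3 and Smith normal form diag(1,1,1).

The boundary map ∂_2: C_2 → C_1 maps a triangle to the signed sum of its edges. For instance
  ∂[v_1,v_2,v_3] = [v_2,v_3] − [v_1,v_3] + [v_1,v_2],
  ∂[v_0,v_1,v_3] = [v_1,v_3] − [v_0,v_3] + [v_0,v_1].
As a 6×4 matrix over Z this has rank 3, with invariant factors (1,1,1).

The boundary map ∂_3: C_3 → C_2 sends each 3-simplex σ to the alternating sum Σ_i (−1)^i (σ with its i-th vertex removed). For instance
  ∂[v_0,v_1,v_2,v_3] = [v_1,v_2,v_3] − [v_0,v_2,v_3] + [v_0,v_1,v_3] − [v_0,v_1,v_2].
The 4×1 boundary matrix has rank 1 and Smith normal form diag(1).

From H_k ≅ ker(∂_k) / im(∂_{k+1}) we obtain:

  H_2: rank ker ∂_2 − rank ∂_3 = (4 − 3) − 1 = 0, and the invariant factors of ∂_3 are all 1, so H_2 ≅ 0.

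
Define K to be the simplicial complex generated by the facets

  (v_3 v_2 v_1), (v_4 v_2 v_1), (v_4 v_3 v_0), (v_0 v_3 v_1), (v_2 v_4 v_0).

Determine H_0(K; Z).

Order the vertices as v_0 < v_1 < v_2 < v_3 < v_4. Listing each simplex with vertices in this order, K has dimension 2 with simplices:

  0-simplices (5): [v_0], [v_1], [v_2], [v_3], [v_4]
  1-simplices (10): [v_0,v_1], [v_0,v_2], [v_0,v_3], [v_0,v_4], [v_1,v_2], [v_1,v_3], [v_1,v_4], [v_2,v_3], [v_2,v_4], [v_3,v_4]
  2-simplices (5): [v_0,v_1,v_3], [v_0,v_2,v_4], [v_0,v_3,v_4], [v_1,v_2,v_3], [v_1,v_2,v_4]

so the chain groups are C_0 ≅ Z^5, C_1 ≅ Z^10, C_2 ≅ Z^5.

∂_1: C_1 → C_0 sends each edge [p,q] (with p < q) to q − p. For instance
  ∂[v_0,v_1] = [v_1] − [v_0].
The resulting 5×10 matrix has rank 4, and its Smith normal form has invariant factors (1,1,1,1).

The boundary map ∂_2: C_2 → C_1 acts by ∂[p,q,r] = [q,r] − [p,r] + [p,q]. For instance
  ∂[v_0,v_1,v_3] = [v_1,v_3] − [v_0,v_3] + [v_0,v_1],
  ∂[v_0,v_2,v_4] = [v_2,v_4] − [v_0,v_4] + [v_0,v_2].
As a 10×5 matrix over Z this has rank 5, with invariant factors (1,1,1,1,1).

Now H_k = ker ∂_k / im ∂_{k+1}, so:

  H_0: rank C_0 − rank ∂_1 = 5 − 4 = 1, and the invariant factors of ∂_1 are all 1, so H_0 = Z.

(K is a triangulation of the Möbius band.)

H_0 = Z.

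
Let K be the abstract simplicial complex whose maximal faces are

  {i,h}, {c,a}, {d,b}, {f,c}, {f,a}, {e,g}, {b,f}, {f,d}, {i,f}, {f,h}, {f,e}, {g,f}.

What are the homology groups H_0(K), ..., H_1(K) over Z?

H_0 = Z,  H_1 = Z^4.

Order the vertices as a < b < c < d < e < f < g < h < i. Listing each simplex with vertices in this order, K has dimension 1 with simplices:

  0-simplices (9): a, b, c, d, e, f, g, h, i
  1-simplices (12): ac, af, bd, bf, cf, df, ef, eg, fg, fh, fi, hi

giving chain groups C_0 ≅ Z^9, C_1 ≅ Z^12.

The boundary map ∂_1: C_1 → C_0 maps an edge to its endpoints' difference, ∂[p,q] = q − p.
As a 9×12 matrix over Z this has rank 8, with invariant factors (1,1,1,1,1,1,1,1).

Computing H_k = (kernel of ∂_k) / (image of ∂_{k+1}):

  H_0: rank C_0 − rank ∂_1 = 9 − 8 = 1, and the invariant factors of ∂_1 are all 1, so H_0 = Z.
  H_1: rank ker ∂_1 − rank ∂_2 = (12 − 8) − 0 = 4, and there is no ∂_2, so H_1 = Z^4.

(K is a triangulation of a wedge of 4 circles.)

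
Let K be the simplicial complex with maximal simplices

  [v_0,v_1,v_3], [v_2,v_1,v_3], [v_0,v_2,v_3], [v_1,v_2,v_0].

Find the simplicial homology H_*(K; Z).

Take the total order v_0 < v_1 < v_2 < v_3 on the vertex set. Then K (dimension 2) consists of the simplices:

  0-simplices (4): [v_0], [v_1], [v_2], [v_3]
  1-simplices (6): [v_0,v_1], [v_0,v_2], [v_0,v_3], [v_1,v_2], [v_1,v_3], [v_2,v_3]
  2-simplices (4): [v_0,v_1,v_2], [v_0,v_1,v_3], [v_0,v_2,v_3], [v_1,v_2,v_3]

Hence C_0 ≅ Z^4, C_1 ≅ Z^6, C_2 ≅ Z^4.

The boundary map ∂_1: C_1 → C_0 maps an edge to its endpoints' difference, ∂[p,q] = q − p. For instance
  ∂[v_0,v_3] = [v_3] − [v_0].
The 4×6 boundary matrix has rank 3 and Smith normal form diag(1,1,1).

The boundary map ∂_2: C_2 → C_1 maps a triangle to the signed sum of its edges. For instance
  ∂[v_0,v_1,v_2] = [v_1,v_2] − [v_0,v_2] + [v_0,v_1],
  ∂[v_1,v_2,v_3] = [v_2,v_3] − [v_1,v_3] + [v_1,v_2].
As a 6×4 matrix over Z this has rank 3, with invariant factors (1,1,1).

Reading off H_k = ker ∂_k / im ∂_{k+1}:

  H_0: rank C_0 − rank ∂_1 = 4 − 3 = 1, and the invariant factors of ∂_1 are all 1, so H_0 ≅ Z.
  H_1: rank ker ∂_1 − rank ∂_2 = (6 − 3) − 3 = 0, and the invariant factors of ∂_2 are all 1, so H_1 ≅ 0.
  H_2: rank ker ∂_2 − rank ∂_3 = (4 − 3) − 0 = 1, and there is no ∂_3, so H_2 ≅ Z.

H_0 ≅ Z,  H_1 = 0,  H_2 ≅ Z.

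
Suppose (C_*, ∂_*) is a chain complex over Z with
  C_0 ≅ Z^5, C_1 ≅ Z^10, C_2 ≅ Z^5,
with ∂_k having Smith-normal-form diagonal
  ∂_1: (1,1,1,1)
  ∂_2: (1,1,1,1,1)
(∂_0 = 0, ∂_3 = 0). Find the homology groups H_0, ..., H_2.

H_0 = Z,  H_1 = Z,  H_2 = 0.

H_0: b_0 = 5 − 0 − 4 = 1; torsion from ∂_1 factors > 1: none. So H_0 = Z.
H_1: b_1 = 10 − 4 − 5 = 1; torsion from ∂_2 factors > 1: none. So H_1 = Z.
H_2: b_2 = 5 − 5 − 0 = 0; torsion from ∂_3 factors > 1: none. So H_2 = 0.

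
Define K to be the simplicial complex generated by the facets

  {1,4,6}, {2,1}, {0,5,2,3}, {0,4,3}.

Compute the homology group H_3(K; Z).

We work with the vertex ordering 0 < 1 < 2 < 3 < 4 < 5 < 6. The simplices of K, each written with vertices in increasing order, are:

  0-simplices (7): [0], [1], [2], [3], [4], [5], [6]
  1-simplices (12): [0,2], [0,3], [0,4], [0,5], [1,2], [1,4], [1,6], [2,3], [2,5], [3,4], [3,5], [4,6]
  2-simplices (6): [0,2,3], [0,2,5], [0,3,4], [0,3,5], [1,4,6], [2,3,5]
  3-simplices (1): [0,2,3,5]

so the chain groups are C_0 ≅ Z^7, C_1 ≅ Z^12, C_2 ≅ Z^6, C_3 ≅ Z^1.

The boundary map ∂_1: C_1 → C_0 is given by ∂[p,q] = [q] − [p].
The resulting 7×12 matrix has rank 6, and its Smith normal form has invariant factors (1,1,1,1,1,1).

Boundary ∂_2: C_2 → C_1 maps a triangle to the signed sum of its edges. For instance
  ∂[0,2,3] = [2,3] − [0,3] + [0,2],
  ∂[2,3,5] = [3,5] − [2,5] + [2,3].
The resulting 12×6 matrix has rank 5, and its Smith normal form has invariant factors (1,1,1,1,1).

Boundary ∂_3: C_3 → C_2 sends each 3-simplex σ to the alternating sum Σ_i (−1)^i (σ with its i-th vertex removed). For instance
  ∂[0,2,3,5] = [2,3,5] − [0,3,5] + [0,2,5] − [0,2,3].
As a 6×1 matrix over Z this has rank 1, with invariant factors (1).

From H_k ≅ ker(∂_k) / im(∂_{k+1}) we obtain:

  H_3: rank ker ∂_3 − rank ∂_4 = (1 − 1) − 0 = 0, and there is no ∂_4, so H_3 ≅ 0.

H_3 = 0.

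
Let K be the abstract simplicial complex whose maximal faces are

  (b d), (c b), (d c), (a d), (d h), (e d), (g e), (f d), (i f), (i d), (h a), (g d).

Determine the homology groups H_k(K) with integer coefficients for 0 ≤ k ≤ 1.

H_0 ≅ Z,  H_1 ≅ Z^4.

K has 9 vertices, 12 edges.
rank ∂_0 = 0, rank ∂_1 = 8 ⇒ b_0 = 9 − 0 − 8 = 1; all invariant factors of ∂_1 are 1 so no torsion. So H_0 ≅ Z.
rank ∂_1 = 8, rank ∂_2 = 0 ⇒ b_1 = 12 − 8 − 0 = 4. So H_1 ≅ Z^4.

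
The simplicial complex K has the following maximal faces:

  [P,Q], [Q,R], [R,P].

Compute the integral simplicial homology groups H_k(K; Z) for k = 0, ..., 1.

H_0 ≅ Z,  H_1 ≅ Z.

K has 3 vertices, 3 edges.
rank ∂_0 = 0, rank ∂_1 = 2 ⇒ b_0 = 3 − 0 − 2 = 1; all invariant factors of ∂_1 are 1 so no torsion. So H_0 = Z.
rank ∂_1 = 2, rank ∂_2 = 0 ⇒ b_1 = 3 − 2 − 0 = 1. So H_1 = Z.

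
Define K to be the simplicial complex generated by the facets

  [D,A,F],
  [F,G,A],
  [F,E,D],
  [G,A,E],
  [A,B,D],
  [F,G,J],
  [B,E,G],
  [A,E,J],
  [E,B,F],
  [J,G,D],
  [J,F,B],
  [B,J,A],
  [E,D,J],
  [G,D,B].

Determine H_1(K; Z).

We work with the vertex ordering A < B < D < E < F < G < J. The simplices of K, each written with vertices in increasing order, are:

  0-simplices (7): A, B, D, E, F, G, J
  1-simplices (21): AB, AD, AE, AF, AG, AJ, BD, BE, BF, BG, BJ, DE, DF, DG, DJ, EF, EG, EJ, FG, FJ, GJ
  2-simplices (14): ABD, ABJ, ADF, AEG, AEJ, AFG, BDG, BEF, BEG, BFJ, DEF, DEJ, DGJ, FGJ

giving chain groups C_0 ≅ Z^7, C_1 ≅ Z^21, C_2 ≅ Z^14.

Boundary ∂_1: C_1 → C_0 sends each edge [p,q] (with p < q) to q − p. For instance
  ∂AJ = J − A.
As a 7×21 matrix over Z this has rank 6, with invariant factors (1,1,1,1,1,1).

The boundary map ∂_2: C_2 → C_1 acts by ∂[p,q,r] = [q,r] − [p,r] + [p,q]. For instance
  ∂FGJ = GJ − FJ + FG,
  ∂DEJ = EJ − DJ + DE.
The 21×14 boundary matrix has rank 13 and Smith normal form diag(1,1,1,1,1,1,1,1,1,1,1,1,1).

Computing H_k = (kernel of ∂_k) / (image of ∂_{k+1}):

  H_1: rank ker ∂_1 − rank ∂_2 = (21 − 6) − 13 = 2, and the invariant factors of ∂_2 are all 1, so H_1 ≅ Z^2.

H_1 ≅ Z^2.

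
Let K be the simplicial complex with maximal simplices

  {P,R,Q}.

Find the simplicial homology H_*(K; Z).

H_0 ≅ Z,  H_1 = 0,  H_2 = 0.

Order the vertices as P < Q < R. Listing each simplex with vertices in this order, K has dimension 2 with simplices:

  0-simplices (3): P, Q, R
  1-simplices (3): PQ, PR, QR
  2-simplices (1): PQR

so the chain groups are C_0 ≅ Z^3, C_1 ≅ Z^3, C_2 ≅ Z^1.

Boundary ∂_1: C_1 → C_0 sends each edge [p,q] (with p < q) to q − p. For instance
  ∂PQ = Q − P.
The resulting 3×3 matrix has rank 2, and its Smith normal form has invariant factors (1,1).

The boundary map ∂_2: C_2 → C_1 acts by ∂[p,q,r] = [q,r] − [p,r] + [p,q]. For instance
  ∂PQR = QR − PR + PQ.
The resulting 3×1 matrix has rank 1, and its Smith normal form has invariant factors (1).

Now H_k = ker ∂_k / im ∂_{k+1}, so:

  H_0: rank C_0 − rank ∂_1 = 3 − 2 = 1, and the invariant factors of ∂_1 are all 1, so H_0 ≅ Z.
  H_1: rank ker ∂_1 − rank ∂_2 = (3 − 2) − 1 = 0, and the invariant factors of ∂_2 are all 1, so H_1 ≅ 0.
  H_2: rank ker ∂_2 − rank ∂_3 = (1 − 1) − 0 = 0, and there is no ∂_3, so H_2 ≅ 0.

As a check, the Euler characteristic is 3 − 3 + 1 = 1, which agrees with 1 − 0 + 0 = 1.
(K is a triangulation of the 2-simplex.)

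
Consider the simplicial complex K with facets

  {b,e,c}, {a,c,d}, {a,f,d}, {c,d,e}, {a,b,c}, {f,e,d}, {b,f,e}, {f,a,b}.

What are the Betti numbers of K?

b_0 = 1, b_1 = 0, b_2 = 1.

Order the vertices as a < b < c < d < e < f. Listing each simplex with vertices in this order, K has dimension 2 with simplices:

  0-simplices (6): a, b, c, d, e, f
  1-simplices (12): ab, ac, ad, af, bc, be, bf, cd, ce, de, df, ef
  2-simplices (8): abc, abf, acd, adf, bce, bef, cde, def

Hence C_0 ≅ Z^6, C_1 ≅ Z^12, C_2 ≅ Z^8.

The boundary map ∂_1: C_1 → C_0 maps an edge to its endpoints' difference, ∂[p,q] = q − p. For instance
  ∂ce = e − c.
The 6×12 boundary matrix has rank 5 and Smith normal form diag(1,1,1,1,1).

The boundary map ∂_2: C_2 → C_1 acts by ∂[p,q,r] = [q,r] − [p,r] + [p,q]. For instance
  ∂cde = de − ce + cd,
  ∂abf = bf − af + ab.
As a 12×8 matrix over Z this has rank 7, with invariant factors (1,1,1,1,1,1,1).

Reading off H_k = ker ∂_k / im ∂_{k+1}:

  H_0: rank C_0 − rank ∂_1 = 6 − 5 = 1, and the invariant factors of ∂_1 are all 1, so H_0 ≅ Z.
  H_1: rank ker ∂_1 − rank ∂_2 = (12 − 5) − 7 = 0, and the invariant factors of ∂_2 are all 1, so H_1 ≅ 0.
  H_2: rank ker ∂_2 − rank ∂_3 = (8 − 7) − 0 = 1, and there is no ∂_3, so H_2 ≅ Z.

As a check, the Euler characteristic is 6 − 12 + 8 = 2, which agrees with 1 − 0 + 1 = 2.

Hence the Betti numbers are b_0 = 1, b_1 = 0, b_2 = 1.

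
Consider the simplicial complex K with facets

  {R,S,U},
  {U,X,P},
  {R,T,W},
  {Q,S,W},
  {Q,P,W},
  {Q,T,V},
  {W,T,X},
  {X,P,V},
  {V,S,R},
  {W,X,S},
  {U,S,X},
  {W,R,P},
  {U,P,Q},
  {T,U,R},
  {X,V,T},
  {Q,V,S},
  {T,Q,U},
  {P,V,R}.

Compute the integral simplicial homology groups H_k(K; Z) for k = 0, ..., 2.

We work with the vertex ordering P < Q < R < S < T < U < V < W < X. The simplices of K, each written with vertices in increasing order, are:

  0-simplices (9): P, Q, R, S, T, U, V, W, X
  1-simplices (27): PQ, PR, PU, PV, PW, PX, QS, QT, QU, QV, QW, RS, RT, RU, RV, RW, SU, SV, SW, SX, TU, TV, TW, TX, UX, VX, WX
  2-simplices (18): PQU, PQW, PRV, PRW, PUX, PVX, QSV, QSW, QTU, QTV, RSU, RSV, RTU, RTW, SUX, SWX, TVX, TWX

Hence C_0 ≅ Z^9, C_1 ≅ Z^27, C_2 ≅ Z^18.

The boundary map ∂_1: C_1 → C_0 maps an edge to its endpoints' difference, ∂[p,q] = q − p.
The resulting 9×27 matrix has rank 8, and its Smith normal form has invariant factors (1,1,1,1,1,1,1,1).

The boundary map ∂_2: C_2 → C_1 maps a triangle to the signed sum of its edges. For instance
  ∂SWX = WX − SX + SW,
  ∂QTU = TU − QU + QT.
This gives a 27×18 integer matrix of rank 17; reducing to Smith normal form yields diagonal entries (1,1,1,1,1,1,1,1,1,1,1,1,1,1,1,1,1).

Reading off H_k = ker ∂_k / im ∂_{k+1}:

  H_0: rank C_0 − rank ∂_1 = 9 − 8 = 1, and the invariant factors of ∂_1 are all 1, so H_0 ≅ Z.
  H_1: rank ker ∂_1 − rank ∂_2 = (27 − 8) − 17 = 2, and the invariant factors of ∂_2 are all 1, so H_1 ≅ Z^2.
  H_2: rank ker ∂_2 − rank ∂_3 = (18 − 17) − 0 = 1, and there is no ∂_3, so H_2 ≅ Z.

H_0 = Z,  H_1 = Z^2,  H_2 = Z.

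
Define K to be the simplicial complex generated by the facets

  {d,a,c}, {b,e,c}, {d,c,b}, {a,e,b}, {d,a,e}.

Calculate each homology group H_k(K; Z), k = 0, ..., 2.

H_0 = Z,  H_1 = Z,  H_2 = 0.

We work with the vertex ordering a < b < c < d < e. The simplices of K, each written with vertices in increasing order, are:

  0-simplices (5): a, b, c, d, e
  1-simplices (10): ab, ac, ad, ae, bc, bd, be, cd, ce, de
  2-simplices (5): abe, acd, ade, bcd, bce

giving chain groups C_0 ≅ Z^5, C_1 ≅ Z^10, C_2 ≅ Z^5.

The boundary map ∂_1: C_1 → C_0 maps an edge to its endpoints' difference, ∂[p,q] = q − p. For instance
  ∂de = e − d.
The 5×10 boundary matrix has rank 4 and Smith normal form diag(1,1,1,1).

∂_2: C_2 → C_1 maps a triangle to the signed sum of its edges. For instance
  ∂abe = be − ae + ab,
  ∂acd = cd − ad + ac.
The 10×5 boundary matrix has rank 5 and Smith normal form diag(1,1,1,1,1).

Computing H_k = (kernel of ∂_k) / (image of ∂_{k+1}):

  H_0: rank C_0 − rank ∂_1 = 5 − 4 = 1, and the invariant factors of ∂_1 are all 1, so H_0 ≅ Z.
  H_1: rank ker ∂_1 − rank ∂_2 = (10 − 4) − 5 = 1, and the invariant factors of ∂_2 are all 1, so H_1 ≅ Z.
  H_2: rank ker ∂_2 − rank ∂_3 = (5 − 5) − 0 = 0, and there is no ∂_3, so H_2 ≅ 0.

(K is a triangulation of the Möbius band.)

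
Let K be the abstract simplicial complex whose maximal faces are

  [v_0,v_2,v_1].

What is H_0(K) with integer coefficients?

Order the vertices as v_0 < v_1 < v_2. Listing each simplex with vertices in this order, K has dimension 2 with simplices:

  0-simplices (3): [v_0], [v_1], [v_2]
  1-simplices (3): [v_0,v_1], [v_0,v_2], [v_1,v_2]
  2-simplices (1): [v_0,v_1,v_2]

Hence C_0 ≅ Z^3, C_1 ≅ Z^3, C_2 ≅ Z^1.

∂_1: C_1 → C_0 maps an edge to its endpoints' difference, ∂[p,q] = q − p. For instance
  ∂[v_1,v_2] = [v_2] − [v_1].
As a 3×3 matrix over Z this has rank 2, with invariant factors (1,1).

∂_2: C_2 → C_1 acts by ∂[p,q,r] = [q,r] − [p,r] + [p,q]. For instance
  ∂[v_0,v_1,v_2] = [v_1,v_2] − [v_0,v_2] + [v_0,v_1].
As a 3×1 matrix over Z this has rank 1, with invariant factors (1).

Now H_k = ker ∂_k / im ∂_{k+1}, so:

  H_0: rank C_0 − rank ∂_1 = 3 − 2 = 1, and the invariant factors of ∂_1 are all 1, so H_0 = Z.

(K is a triangulation of the 2-simplex.)

H_0 = Z.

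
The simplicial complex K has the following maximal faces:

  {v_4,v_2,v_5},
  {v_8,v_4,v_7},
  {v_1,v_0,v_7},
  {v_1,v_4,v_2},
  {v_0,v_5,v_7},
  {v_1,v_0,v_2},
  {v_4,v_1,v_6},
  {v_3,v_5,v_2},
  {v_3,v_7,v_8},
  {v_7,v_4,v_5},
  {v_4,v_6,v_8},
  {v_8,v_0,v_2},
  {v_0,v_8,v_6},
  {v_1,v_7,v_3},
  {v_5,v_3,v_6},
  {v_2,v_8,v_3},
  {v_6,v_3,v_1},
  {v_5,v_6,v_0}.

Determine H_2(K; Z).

Take the total order v_0 < v_1 < v_2 < v_3 < v_4 < v_5 < v_6 < v_7 < v_8 on the vertex set. Then K (dimension 2) consists of the simplices:

  0-simplices (9): [v_0], [v_1], [v_2], [v_3], [v_4], [v_5], [v_6], [v_7], [v_8]
  1-simplices (27): (27 of them)
  2-simplices (18): (18 of them)

so the chain groups are C_0 ≅ Z^9, C_1 ≅ Z^27, C_2 ≅ Z^18.

∂_1: C_1 → C_0 maps an edge to its endpoints' difference, ∂[p,q] = q − p. For instance
  ∂[v_0,v_6] = [v_6] − [v_0].
The 9×27 boundary matrix has rank 8 and Smith normal form diag(1,1,1,1,1,1,1,1).

The boundary map ∂_2: C_2 → C_1 sends each 2-simplex [p,q,r] to [q,r] − [p,r] + [p,q]. For instance
  ∂[v_2,v_4,v_5] = [v_4,v_5] − [v_2,v_5] + [v_2,v_4],
  ∂[v_3,v_7,v_8] = [v_7,v_8] − [v_3,v_8] + [v_3,v_7].
The resulting 27×18 matrix has rank 17, and its Smith normal form has invariant factors (1,1,1,1,1,1,1,1,1,1,1,1,1,1,1,1,1).

Computing H_k = (kernel of ∂_k) / (image of ∂_{k+1}):

  H_2: rank ker ∂_2 − rank ∂_3 = (18 − 17) − 0 = 1, and there is no ∂_3, so H_2 ≅ Z.

H_2 ≅ Z.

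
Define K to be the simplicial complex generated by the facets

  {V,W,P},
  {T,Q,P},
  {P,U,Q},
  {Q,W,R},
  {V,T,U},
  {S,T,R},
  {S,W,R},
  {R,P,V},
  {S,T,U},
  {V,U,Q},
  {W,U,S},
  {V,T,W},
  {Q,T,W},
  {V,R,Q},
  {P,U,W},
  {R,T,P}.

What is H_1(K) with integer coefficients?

H_1 ≅ Z^2.

Fix the vertex order P < Q < R < S < T < U < V < W and write every simplex with vertices in increasing order. Then dim K = 2 and the simplices of K are:

  0-simplices (8): P, Q, R, S, T, U, V, W
  1-simplices (24): PQ, PR, PT, PU, PV, PW, QR, QT, QU, QV, QW, RS, RT, RV, RW, ST, SU, SW, TU, TV, TW, UV, UW, VW
  2-simplices (16): PQT, PQU, PRT, PRV, PUW, PVW, QRV, QRW, QTW, QUV, RST, RSW, STU, SUW, TUV, TVW

Hence C_0 ≅ Z^8, C_1 ≅ Z^24, C_2 ≅ Z^16.

∂_1: C_1 → C_0 is given by ∂[p,q] = [q] − [p]. For instance
  ∂TV = V − T.
The 8×24 boundary matrix has rank 7 and Smith normal form diag(1,1,1,1,1,1,1).

Boundary ∂_2: C_2 → C_1 maps a triangle to the signed sum of its edges. For instance
  ∂PQU = QU − PU + PQ,
  ∂QUV = UV − QV + QU.
This gives a 24×16 integer matrix of rank 15; reducing to Smith normal form yields diagonal entries (1,1,1,1,1,1,1,1,1,1,1,1,1,1,1).

Now H_k = ker ∂_k / im ∂_{k+1}, so:

  H_1: rank ker ∂_1 − rank ∂_2 = (24 − 7) − 15 = 2, and the invariant factors of ∂_2 are all 1, so H_1 = Z^2.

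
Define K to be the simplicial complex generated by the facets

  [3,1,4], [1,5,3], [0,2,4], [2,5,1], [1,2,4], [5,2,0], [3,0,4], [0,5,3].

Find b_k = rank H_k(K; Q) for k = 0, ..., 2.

b_0 = 1, b_1 = 0, b_2 = 1.

Order the vertices as 0 < 1 < 2 < 3 < 4 < 5. Listing each simplex with vertices in this order, K has dimension 2 with simplices:

  0-simplices (6): [0], [1], [2], [3], [4], [5]
  1-simplices (12): [0,2], [0,3], [0,4], [0,5], [1,2], [1,3], [1,4], [1,5], [2,4], [2,5], [3,4], [3,5]
  2-simplices (8): [0,2,4], [0,2,5], [0,3,4], [0,3,5], [1,2,4], [1,2,5], [1,3,4], [1,3,5]

giving chain groups C_0 ≅ Z^6, C_1 ≅ Z^12, C_2 ≅ Z^8.

The boundary map ∂_1: C_1 → C_0 is given by ∂[p,q] = [q] − [p].
As a 6×12 matrix over Z this has rank 5, with invariant factors (1,1,1,1,1).

The boundary map ∂_2: C_2 → C_1 sends each 2-simplex [p,q,r] to [q,r] − [p,r] + [p,q]. For instance
  ∂[1,2,5] = [2,5] − [1,5] + [1,2],
  ∂[0,2,5] = [2,5] − [0,5] + [0,2].
As a 12×8 matrix over Z this has rank 7, with invariant factors (1,1,1,1,1,1,1).

From H_k ≅ ker(∂_k) / im(∂_{k+1}) we obtain:

  H_0: rank C_0 − rank ∂_1 = 6 − 5 = 1, and the invariant factors of ∂_1 are all 1, so H_0 = Z.
  H_1: rank ker ∂_1 − rank ∂_2 = (12 − 5) − 7 = 0, and the invariant factors of ∂_2 are all 1, so H_1 = 0.
  H_2: rank ker ∂_2 − rank ∂_3 = (8 − 7) − 0 = 1, and there is no ∂_3, so H_2 = Z.

Hence the Betti numbers are b_0 = 1, b_1 = 0, b_2 = 1.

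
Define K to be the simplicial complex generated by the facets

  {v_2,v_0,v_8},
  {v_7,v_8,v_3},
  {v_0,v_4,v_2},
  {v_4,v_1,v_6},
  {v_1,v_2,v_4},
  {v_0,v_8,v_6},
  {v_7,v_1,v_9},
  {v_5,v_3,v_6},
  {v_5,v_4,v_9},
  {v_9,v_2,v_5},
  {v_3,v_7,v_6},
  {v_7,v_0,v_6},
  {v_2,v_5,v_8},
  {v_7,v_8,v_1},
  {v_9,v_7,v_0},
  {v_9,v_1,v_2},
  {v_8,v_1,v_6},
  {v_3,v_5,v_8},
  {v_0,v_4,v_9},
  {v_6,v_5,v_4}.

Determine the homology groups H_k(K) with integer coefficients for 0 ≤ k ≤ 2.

Take the total order v_0 < v_1 < v_2 < v_3 < v_4 < v_5 < v_6 < v_7 < v_8 < v_9 on the vertex set. Then K (dimension 2) consists of the simplices:

  0-simplices (10): [v_0], [v_1], [v_2], [v_3], [v_4], [v_5], [v_6], [v_7], [v_8], [v_9]
  1-simplices (30): (30 of them)
  2-simplices (20): (20 of them)

giving chain groups C_0 ≅ Z^10, C_1 ≅ Z^30, C_2 ≅ Z^20.

∂_1: C_1 → C_0 maps an edge to its endpoints' difference, ∂[p,q] = q − p. For instance
  ∂[v_5,v_8] = [v_8] − [v_5].
This gives a 10×30 integer matrix of rank 9; reducing to Smith normal form yields diagonal entries (1,1,1,1,1,1,1,1,1).

∂_2: C_2 → C_1 acts by ∂[p,q,r] = [q,r] − [p,r] + [p,q]. For instance
  ∂[v_2,v_5,v_9] = [v_5,v_9] − [v_2,v_9] + [v_2,v_5],
  ∂[v_3,v_7,v_8] = [v_7,v_8] − [v_3,v_8] + [v_3,v_7].
As a 30×20 matrix over Z this has rank 20, with invariant factors (1,1,1,1,1,1,1,1,1,1,1,1,1,1,1,1,1,1,1,2).

Reading off H_k = ker ∂_k / im ∂_{k+1}:

  H_0: rank C_0 − rank ∂_1 = 10 − 9 = 1, and the invariant factors of ∂_1 are all 1, so H_0 ≅ Z.
  H_1: rank ker ∂_1 − rank ∂_2 = (30 − 9) − 20 = 1, and ∂_2 has invariant factor 2 > 1, so H_1 ≅ Z ⊕ Z/2.
  H_2: rank ker ∂_2 − rank ∂_3 = (20 − 20) − 0 = 0, and there is no ∂_3, so H_2 ≅ 0.

(K is a triangulation of the Klein bottle.)

H_0 = Z,  H_1 = Z ⊕ Z/2,  H_2 = 0.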